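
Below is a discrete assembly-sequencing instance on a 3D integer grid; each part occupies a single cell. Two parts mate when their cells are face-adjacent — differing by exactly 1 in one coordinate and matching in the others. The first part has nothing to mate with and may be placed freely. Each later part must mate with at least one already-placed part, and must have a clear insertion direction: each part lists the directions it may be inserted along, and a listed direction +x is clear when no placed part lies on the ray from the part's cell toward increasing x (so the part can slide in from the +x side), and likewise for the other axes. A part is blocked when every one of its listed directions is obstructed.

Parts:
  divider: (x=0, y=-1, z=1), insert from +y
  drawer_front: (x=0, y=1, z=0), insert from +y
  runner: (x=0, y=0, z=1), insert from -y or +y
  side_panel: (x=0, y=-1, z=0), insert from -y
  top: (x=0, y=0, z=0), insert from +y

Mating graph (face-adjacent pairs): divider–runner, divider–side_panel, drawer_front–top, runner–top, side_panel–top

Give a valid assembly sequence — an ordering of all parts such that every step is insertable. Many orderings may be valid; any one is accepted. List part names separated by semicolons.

top; side_panel; divider; runner; drawer_front

1. top@(0, 0, 0) [+y clear] — {top}
2. side_panel@(0, -1, 0) [-y clear] — {side_panel, top}
3. divider@(0, -1, 1) [+y clear] — {divider, side_panel, top}
4. runner@(0, 0, 1) [+y clear] — {divider, runner, side_panel, top}
5. drawer_front@(0, 1, 0) [+y clear] — {divider, drawer_front, runner, side_panel, top}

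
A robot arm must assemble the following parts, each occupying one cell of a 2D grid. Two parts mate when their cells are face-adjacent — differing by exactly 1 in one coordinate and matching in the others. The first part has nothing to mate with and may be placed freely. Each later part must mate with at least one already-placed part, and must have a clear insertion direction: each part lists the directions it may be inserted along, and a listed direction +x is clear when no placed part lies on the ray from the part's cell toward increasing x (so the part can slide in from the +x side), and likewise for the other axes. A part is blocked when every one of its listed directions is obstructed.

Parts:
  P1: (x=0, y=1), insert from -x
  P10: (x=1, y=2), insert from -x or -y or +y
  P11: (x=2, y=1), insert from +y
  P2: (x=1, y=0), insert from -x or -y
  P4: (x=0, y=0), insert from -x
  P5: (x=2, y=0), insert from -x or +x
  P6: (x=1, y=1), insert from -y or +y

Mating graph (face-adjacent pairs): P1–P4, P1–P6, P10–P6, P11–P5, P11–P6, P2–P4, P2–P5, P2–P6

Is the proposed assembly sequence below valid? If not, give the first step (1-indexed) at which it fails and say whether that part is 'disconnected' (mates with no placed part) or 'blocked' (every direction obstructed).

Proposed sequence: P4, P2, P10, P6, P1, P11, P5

Invalid at step 3 (disconnected)

1. P4@(0, 0) [-x clear] — {P4}
2. P2@(1, 0) [-y clear] — {P2, P4}
3. P10@(1, 2) — no placed neighbour ⇒ disconnected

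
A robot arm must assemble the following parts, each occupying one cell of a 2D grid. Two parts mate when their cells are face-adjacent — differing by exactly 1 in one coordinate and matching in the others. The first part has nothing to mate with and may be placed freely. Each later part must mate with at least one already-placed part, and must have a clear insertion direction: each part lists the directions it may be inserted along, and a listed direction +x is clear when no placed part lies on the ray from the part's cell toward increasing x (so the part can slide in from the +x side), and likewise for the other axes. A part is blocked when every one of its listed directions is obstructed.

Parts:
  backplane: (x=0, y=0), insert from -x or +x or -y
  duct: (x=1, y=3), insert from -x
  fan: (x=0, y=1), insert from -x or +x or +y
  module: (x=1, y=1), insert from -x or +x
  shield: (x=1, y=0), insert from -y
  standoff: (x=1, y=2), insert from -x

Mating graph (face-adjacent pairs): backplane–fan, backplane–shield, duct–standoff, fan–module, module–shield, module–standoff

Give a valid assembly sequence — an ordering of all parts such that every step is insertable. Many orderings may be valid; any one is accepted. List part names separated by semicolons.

standoff; module; shield; backplane; fan; duct

1. standoff@(1, 2) [-x clear] — {standoff}
2. module@(1, 1) [-x clear] — {module, standoff}
3. shield@(1, 0) [-y clear] — {module, shield, standoff}
4. backplane@(0, 0) [-x clear] — {backplane, module, shield, standoff}
5. fan@(0, 1) [-x clear] — {backplane, fan, module, shield, standoff}
6. duct@(1, 3) [-x clear] — {backplane, duct, fan, module, shield, standoff}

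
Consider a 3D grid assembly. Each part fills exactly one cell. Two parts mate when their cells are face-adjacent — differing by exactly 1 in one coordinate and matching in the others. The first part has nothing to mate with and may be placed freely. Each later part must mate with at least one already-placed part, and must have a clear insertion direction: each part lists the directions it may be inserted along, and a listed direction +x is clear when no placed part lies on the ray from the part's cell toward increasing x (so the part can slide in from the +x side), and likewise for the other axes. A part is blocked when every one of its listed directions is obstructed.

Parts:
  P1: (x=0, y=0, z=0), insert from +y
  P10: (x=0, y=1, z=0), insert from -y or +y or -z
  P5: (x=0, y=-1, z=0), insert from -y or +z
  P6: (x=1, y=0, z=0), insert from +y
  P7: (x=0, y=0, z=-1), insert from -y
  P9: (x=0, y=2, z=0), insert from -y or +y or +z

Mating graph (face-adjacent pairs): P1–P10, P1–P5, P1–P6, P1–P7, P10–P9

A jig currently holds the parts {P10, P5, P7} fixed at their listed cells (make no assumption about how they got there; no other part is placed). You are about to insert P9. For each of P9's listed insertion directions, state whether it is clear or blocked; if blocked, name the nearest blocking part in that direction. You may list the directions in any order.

+y: clear; +z: clear; -y: blocked by P10

-y: nearest on ray is P10@(0, 1, 0) ⇒ blocked
+y: ray from P9(0, 2, 0) has no placed part ⇒ clear
+z: ray from P9(0, 2, 0) has no placed part ⇒ clear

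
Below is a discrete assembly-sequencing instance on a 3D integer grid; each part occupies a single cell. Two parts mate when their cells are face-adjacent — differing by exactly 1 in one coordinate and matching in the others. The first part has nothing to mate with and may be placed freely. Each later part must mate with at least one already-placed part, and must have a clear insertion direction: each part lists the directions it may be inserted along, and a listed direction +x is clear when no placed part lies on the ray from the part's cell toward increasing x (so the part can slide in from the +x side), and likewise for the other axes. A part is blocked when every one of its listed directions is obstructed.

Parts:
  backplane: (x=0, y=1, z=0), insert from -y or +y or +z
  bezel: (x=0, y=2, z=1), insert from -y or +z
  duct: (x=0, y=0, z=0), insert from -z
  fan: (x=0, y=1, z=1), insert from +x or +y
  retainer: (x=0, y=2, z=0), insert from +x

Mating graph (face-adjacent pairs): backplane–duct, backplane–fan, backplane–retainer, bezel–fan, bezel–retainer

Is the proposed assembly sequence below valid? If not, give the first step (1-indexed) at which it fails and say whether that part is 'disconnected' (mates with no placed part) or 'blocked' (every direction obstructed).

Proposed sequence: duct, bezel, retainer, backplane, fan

1. duct@(0, 0, 0) [-z clear] — {duct}
2. bezel@(0, 2, 1) — no placed neighbour ⇒ disconnected

Invalid at step 2 (disconnected)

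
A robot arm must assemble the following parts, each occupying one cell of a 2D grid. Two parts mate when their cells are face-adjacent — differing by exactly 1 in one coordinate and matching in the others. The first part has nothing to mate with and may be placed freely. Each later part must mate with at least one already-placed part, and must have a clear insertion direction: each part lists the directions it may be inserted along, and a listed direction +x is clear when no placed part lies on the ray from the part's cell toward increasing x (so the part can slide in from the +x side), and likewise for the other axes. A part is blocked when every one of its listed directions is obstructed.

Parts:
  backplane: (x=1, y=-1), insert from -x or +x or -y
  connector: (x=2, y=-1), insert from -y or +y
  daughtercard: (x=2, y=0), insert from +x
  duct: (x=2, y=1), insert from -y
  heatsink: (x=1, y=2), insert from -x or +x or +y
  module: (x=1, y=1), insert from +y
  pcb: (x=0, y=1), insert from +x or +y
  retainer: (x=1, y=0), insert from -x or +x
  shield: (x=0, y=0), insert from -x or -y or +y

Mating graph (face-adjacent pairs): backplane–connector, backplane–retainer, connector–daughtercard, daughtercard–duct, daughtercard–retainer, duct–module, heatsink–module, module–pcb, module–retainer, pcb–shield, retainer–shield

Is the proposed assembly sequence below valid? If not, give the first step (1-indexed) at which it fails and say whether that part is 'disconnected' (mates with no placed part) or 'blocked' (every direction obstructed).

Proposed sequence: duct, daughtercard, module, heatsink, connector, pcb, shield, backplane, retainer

Invalid at step 9 (blocked)

1. duct@(2, 1) [-y clear] — {duct}
2. daughtercard@(2, 0) [+x clear] — {daughtercard, duct}
3. module@(1, 1) [+y clear] — {daughtercard, duct, module}
4. heatsink@(1, 2) [-x clear] — {daughtercard, duct, heatsink, module}
5. connector@(2, -1) [-y clear] — {connector, daughtercard, duct, heatsink, module}
6. pcb@(0, 1) [+y clear] — {connector, daughtercard, duct, heatsink, module, pcb}
7. shield@(0, 0) [-x clear] — {connector, daughtercard, duct, heatsink, module, pcb, shield}
8. backplane@(1, -1) [-x clear] — {backplane, connector, daughtercard, duct, heatsink, module, pcb, shield}
9. retainer@(1, 0) — -x/+x all obstructed ⇒ blocked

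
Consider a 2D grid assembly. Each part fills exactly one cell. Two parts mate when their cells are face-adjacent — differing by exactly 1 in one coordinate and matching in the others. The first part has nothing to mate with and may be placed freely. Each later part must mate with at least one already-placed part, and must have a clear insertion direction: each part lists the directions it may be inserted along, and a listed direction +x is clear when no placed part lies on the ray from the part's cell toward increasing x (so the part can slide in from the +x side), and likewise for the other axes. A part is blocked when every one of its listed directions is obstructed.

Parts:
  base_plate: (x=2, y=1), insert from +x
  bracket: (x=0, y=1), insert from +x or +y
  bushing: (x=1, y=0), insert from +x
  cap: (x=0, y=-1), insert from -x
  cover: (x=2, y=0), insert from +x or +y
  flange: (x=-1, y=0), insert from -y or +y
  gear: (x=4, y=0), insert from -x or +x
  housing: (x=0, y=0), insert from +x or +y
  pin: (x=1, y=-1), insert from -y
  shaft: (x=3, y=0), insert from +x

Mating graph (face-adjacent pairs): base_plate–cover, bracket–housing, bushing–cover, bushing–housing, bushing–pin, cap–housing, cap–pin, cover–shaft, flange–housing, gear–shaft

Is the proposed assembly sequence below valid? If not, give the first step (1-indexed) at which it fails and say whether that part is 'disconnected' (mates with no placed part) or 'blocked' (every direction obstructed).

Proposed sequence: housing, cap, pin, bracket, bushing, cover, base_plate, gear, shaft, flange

Invalid at step 8 (disconnected)

1. housing@(0, 0) [+x clear] — {housing}
2. cap@(0, -1) [-x clear] — {cap, housing}
3. pin@(1, -1) [-y clear] — {cap, housing, pin}
4. bracket@(0, 1) [+x clear] — {bracket, cap, housing, pin}
5. bushing@(1, 0) [+x clear] — {bracket, bushing, cap, housing, pin}
6. cover@(2, 0) [+x clear] — {bracket, bushing, cap, cover, housing, pin}
7. base_plate@(2, 1) [+x clear] — {base_plate, bracket, bushing, cap, cover, housing, pin}
8. gear@(4, 0) — no placed neighbour ⇒ disconnected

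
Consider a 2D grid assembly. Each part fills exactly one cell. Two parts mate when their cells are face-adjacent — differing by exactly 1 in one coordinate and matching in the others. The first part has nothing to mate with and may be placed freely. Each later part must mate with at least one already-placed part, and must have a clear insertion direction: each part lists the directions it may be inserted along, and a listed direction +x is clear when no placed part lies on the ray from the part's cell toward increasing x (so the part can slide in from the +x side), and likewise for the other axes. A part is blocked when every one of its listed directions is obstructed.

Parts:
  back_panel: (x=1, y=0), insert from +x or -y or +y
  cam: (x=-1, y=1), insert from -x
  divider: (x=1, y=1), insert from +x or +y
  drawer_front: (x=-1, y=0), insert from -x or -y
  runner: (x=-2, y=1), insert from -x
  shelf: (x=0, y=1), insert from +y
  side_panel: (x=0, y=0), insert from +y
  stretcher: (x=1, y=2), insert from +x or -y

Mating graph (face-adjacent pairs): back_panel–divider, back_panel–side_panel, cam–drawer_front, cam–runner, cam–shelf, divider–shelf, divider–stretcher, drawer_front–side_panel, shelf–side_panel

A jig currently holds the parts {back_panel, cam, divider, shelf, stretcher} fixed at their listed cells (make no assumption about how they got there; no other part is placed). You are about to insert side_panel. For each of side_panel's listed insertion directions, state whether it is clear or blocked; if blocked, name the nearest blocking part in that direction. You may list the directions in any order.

+y: blocked by shelf

+y: nearest on ray is shelf@(0, 1) ⇒ blocked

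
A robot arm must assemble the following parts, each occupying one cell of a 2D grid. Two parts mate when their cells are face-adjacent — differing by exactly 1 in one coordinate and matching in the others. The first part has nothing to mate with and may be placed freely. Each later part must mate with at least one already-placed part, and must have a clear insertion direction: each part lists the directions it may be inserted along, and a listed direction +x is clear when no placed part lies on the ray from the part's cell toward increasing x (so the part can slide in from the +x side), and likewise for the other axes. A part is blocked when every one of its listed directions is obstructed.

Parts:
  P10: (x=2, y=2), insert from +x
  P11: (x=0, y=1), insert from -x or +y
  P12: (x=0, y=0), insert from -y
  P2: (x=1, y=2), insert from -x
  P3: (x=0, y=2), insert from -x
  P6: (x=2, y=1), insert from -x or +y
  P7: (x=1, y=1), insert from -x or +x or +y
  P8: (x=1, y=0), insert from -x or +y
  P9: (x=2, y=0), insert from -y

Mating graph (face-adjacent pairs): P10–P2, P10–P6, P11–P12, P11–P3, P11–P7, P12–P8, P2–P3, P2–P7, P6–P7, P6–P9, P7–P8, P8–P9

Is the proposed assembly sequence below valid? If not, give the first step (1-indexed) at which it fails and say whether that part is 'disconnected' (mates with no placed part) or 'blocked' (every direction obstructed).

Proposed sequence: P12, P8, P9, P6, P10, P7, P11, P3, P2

Invalid at step 9 (blocked)

1. P12@(0, 0) [-y clear] — {P12}
2. P8@(1, 0) [+y clear] — {P12, P8}
3. P9@(2, 0) [-y clear] — {P12, P8, P9}
4. P6@(2, 1) [-x clear] — {P12, P6, P8, P9}
5. P10@(2, 2) [+x clear] — {P10, P12, P6, P8, P9}
6. P7@(1, 1) [-x clear] — {P10, P12, P6, P7, P8, P9}
7. P11@(0, 1) [-x clear] — {P10, P11, P12, P6, P7, P8, P9}
8. P3@(0, 2) [-x clear] — {P10, P11, P12, P3, P6, P7, P8, P9}
9. P2@(1, 2) — -x all obstructed ⇒ blocked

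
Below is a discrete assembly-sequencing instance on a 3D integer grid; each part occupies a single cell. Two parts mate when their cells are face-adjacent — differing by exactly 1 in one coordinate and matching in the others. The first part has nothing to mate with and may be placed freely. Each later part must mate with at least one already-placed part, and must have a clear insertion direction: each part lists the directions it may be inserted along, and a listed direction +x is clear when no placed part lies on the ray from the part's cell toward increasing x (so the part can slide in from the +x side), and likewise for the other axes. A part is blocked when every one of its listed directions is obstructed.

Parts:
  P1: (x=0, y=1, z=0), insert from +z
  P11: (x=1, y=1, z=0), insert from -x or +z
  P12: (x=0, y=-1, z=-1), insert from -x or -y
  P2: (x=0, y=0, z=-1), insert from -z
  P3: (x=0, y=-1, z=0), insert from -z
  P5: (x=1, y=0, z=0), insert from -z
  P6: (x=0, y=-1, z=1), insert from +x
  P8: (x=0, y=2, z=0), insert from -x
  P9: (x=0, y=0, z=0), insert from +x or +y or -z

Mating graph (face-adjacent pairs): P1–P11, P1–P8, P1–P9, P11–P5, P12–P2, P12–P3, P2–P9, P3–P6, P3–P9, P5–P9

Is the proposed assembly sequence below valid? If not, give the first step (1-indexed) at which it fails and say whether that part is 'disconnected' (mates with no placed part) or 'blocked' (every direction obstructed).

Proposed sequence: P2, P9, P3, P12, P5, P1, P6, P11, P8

Valid

1. P2@(0, 0, -1) [-z clear] — {P2}
2. P9@(0, 0, 0) [+x clear] — {P2, P9}
3. P3@(0, -1, 0) [-z clear] — {P2, P3, P9}
4. P12@(0, -1, -1) [-x clear] — {P12, P2, P3, P9}
5. P5@(1, 0, 0) [-z clear] — {P12, P2, P3, P5, P9}
6. P1@(0, 1, 0) [+z clear] — {P1, P12, P2, P3, P5, P9}
7. P6@(0, -1, 1) [+x clear] — {P1, P12, P2, P3, P5, P6, P9}
8. P11@(1, 1, 0) [+z clear] — {P1, P11, P12, P2, P3, P5, P6, P9}
9. P8@(0, 2, 0) [-x clear] — {P1, P11, P12, P2, P3, P5, P6, P8, P9}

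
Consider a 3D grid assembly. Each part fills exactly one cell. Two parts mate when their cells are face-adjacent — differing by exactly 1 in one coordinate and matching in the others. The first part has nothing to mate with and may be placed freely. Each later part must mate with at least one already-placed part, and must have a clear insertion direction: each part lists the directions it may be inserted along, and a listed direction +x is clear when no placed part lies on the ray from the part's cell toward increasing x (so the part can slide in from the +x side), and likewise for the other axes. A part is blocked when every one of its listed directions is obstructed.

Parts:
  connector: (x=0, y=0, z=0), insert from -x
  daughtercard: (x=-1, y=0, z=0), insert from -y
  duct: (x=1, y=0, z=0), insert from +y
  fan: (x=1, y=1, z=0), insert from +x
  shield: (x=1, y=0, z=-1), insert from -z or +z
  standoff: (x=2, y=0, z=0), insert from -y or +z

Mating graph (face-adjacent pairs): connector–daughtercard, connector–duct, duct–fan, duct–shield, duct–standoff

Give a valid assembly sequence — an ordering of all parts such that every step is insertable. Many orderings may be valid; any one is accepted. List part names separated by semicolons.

shield; duct; fan; standoff; connector; daughtercard

1. shield@(1, 0, -1) [-z clear] — {shield}
2. duct@(1, 0, 0) [+y clear] — {duct, shield}
3. fan@(1, 1, 0) [+x clear] — {duct, fan, shield}
4. standoff@(2, 0, 0) [-y clear] — {duct, fan, shield, standoff}
5. connector@(0, 0, 0) [-x clear] — {connector, duct, fan, shield, standoff}
6. daughtercard@(-1, 0, 0) [-y clear] — {connector, daughtercard, duct, fan, shield, standoff}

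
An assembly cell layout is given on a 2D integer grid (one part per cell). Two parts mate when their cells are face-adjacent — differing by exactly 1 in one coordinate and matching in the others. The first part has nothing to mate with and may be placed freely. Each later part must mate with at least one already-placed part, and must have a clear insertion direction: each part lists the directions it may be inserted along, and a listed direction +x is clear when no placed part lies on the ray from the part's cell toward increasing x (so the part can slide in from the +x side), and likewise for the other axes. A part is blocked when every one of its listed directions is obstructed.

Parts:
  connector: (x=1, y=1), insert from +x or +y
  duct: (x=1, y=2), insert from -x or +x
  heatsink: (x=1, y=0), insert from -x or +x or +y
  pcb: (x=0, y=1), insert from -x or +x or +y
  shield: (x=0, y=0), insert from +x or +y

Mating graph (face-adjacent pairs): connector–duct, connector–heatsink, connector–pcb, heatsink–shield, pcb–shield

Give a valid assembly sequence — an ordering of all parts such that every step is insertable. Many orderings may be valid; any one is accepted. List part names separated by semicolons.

pcb; shield; heatsink; connector; duct

1. pcb@(0, 1) [-x clear] — {pcb}
2. shield@(0, 0) [+x clear] — {pcb, shield}
3. heatsink@(1, 0) [+x clear] — {heatsink, pcb, shield}
4. connector@(1, 1) [+x clear] — {connector, heatsink, pcb, shield}
5. duct@(1, 2) [-x clear] — {connector, duct, heatsink, pcb, shield}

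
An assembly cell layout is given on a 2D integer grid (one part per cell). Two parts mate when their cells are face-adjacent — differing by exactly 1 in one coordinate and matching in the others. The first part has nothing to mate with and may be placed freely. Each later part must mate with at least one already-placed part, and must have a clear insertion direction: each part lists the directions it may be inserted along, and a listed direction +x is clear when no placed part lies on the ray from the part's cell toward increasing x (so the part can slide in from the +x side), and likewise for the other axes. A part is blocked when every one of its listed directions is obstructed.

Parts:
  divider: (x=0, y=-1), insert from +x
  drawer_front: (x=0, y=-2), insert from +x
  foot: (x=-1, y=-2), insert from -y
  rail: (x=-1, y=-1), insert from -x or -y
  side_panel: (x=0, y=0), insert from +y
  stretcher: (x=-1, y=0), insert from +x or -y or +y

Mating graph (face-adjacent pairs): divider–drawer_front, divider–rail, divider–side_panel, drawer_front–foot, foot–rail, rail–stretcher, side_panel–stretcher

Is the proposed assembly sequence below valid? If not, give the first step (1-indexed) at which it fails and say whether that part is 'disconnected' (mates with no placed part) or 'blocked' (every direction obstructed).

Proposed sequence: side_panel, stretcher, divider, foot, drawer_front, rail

1. side_panel@(0, 0) [+y clear] — {side_panel}
2. stretcher@(-1, 0) [-y clear] — {side_panel, stretcher}
3. divider@(0, -1) [+x clear] — {divider, side_panel, stretcher}
4. foot@(-1, -2) — no placed neighbour ⇒ disconnected

Invalid at step 4 (disconnected)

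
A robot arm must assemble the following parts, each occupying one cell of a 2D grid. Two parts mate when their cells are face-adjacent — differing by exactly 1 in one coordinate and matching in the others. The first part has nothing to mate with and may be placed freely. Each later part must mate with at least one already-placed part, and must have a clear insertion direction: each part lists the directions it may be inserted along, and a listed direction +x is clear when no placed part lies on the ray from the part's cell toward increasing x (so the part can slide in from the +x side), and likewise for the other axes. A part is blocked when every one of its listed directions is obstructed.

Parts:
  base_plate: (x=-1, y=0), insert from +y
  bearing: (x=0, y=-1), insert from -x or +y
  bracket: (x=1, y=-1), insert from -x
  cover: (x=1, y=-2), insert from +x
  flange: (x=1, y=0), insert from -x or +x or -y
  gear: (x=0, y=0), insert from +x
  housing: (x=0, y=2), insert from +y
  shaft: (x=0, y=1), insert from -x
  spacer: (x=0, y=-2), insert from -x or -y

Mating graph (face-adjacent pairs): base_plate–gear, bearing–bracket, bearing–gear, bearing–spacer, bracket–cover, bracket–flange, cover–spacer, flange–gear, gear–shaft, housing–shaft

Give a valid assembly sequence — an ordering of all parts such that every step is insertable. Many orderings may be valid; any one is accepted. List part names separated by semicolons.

housing; shaft; gear; flange; bracket; cover; bearing; base_plate; spacer

1. housing@(0, 2) [+y clear] — {housing}
2. shaft@(0, 1) [-x clear] — {housing, shaft}
3. gear@(0, 0) [+x clear] — {gear, housing, shaft}
4. flange@(1, 0) [+x clear] — {flange, gear, housing, shaft}
5. bracket@(1, -1) [-x clear] — {bracket, flange, gear, housing, shaft}
6. cover@(1, -2) [+x clear] — {bracket, cover, flange, gear, housing, shaft}
7. bearing@(0, -1) [-x clear] — {bearing, bracket, cover, flange, gear, housing, shaft}
8. base_plate@(-1, 0) [+y clear] — {base_plate, bearing, bracket, cover, flange, gear, housing, shaft}
9. spacer@(0, -2) [-x clear] — {base_plate, bearing, bracket, cover, flange, gear, housing, shaft, spacer}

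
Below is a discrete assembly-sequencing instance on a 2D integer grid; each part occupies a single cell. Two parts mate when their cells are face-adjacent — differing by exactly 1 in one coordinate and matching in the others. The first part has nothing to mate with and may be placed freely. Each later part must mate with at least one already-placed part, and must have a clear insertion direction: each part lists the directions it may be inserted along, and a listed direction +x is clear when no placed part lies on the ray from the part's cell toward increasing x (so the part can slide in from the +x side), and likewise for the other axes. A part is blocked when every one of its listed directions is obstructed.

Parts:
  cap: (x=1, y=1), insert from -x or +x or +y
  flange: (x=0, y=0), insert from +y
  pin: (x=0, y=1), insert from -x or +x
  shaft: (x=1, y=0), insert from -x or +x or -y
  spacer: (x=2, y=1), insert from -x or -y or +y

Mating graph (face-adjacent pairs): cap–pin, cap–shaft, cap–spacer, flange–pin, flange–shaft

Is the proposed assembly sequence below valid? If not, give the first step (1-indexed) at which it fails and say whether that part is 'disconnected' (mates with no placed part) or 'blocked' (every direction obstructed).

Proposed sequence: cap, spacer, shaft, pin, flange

1. cap@(1, 1) [-x clear] — {cap}
2. spacer@(2, 1) [-y clear] — {cap, spacer}
3. shaft@(1, 0) [-x clear] — {cap, shaft, spacer}
4. pin@(0, 1) [-x clear] — {cap, pin, shaft, spacer}
5. flange@(0, 0) — +y all obstructed ⇒ blocked

Invalid at step 5 (blocked)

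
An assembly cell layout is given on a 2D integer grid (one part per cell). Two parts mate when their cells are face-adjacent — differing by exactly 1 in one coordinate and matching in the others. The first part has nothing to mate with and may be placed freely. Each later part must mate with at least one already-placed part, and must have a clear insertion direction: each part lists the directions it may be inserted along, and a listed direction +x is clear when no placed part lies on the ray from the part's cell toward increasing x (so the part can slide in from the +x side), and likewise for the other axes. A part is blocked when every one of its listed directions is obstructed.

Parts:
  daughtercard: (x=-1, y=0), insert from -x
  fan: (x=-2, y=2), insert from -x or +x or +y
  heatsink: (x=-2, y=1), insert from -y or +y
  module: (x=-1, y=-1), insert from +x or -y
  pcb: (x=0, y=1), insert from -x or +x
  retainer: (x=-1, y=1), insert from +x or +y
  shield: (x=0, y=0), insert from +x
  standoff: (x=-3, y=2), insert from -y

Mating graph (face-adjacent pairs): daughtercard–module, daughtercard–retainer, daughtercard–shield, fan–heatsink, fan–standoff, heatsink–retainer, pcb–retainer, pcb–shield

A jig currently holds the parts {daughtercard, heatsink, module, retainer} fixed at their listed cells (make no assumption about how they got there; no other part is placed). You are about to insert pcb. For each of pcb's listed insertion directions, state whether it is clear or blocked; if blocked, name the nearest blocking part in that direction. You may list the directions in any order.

+x: clear; -x: blocked by retainer

-x: nearest on ray is retainer@(-1, 1) ⇒ blocked
+x: ray from pcb(0, 1) has no placed part ⇒ clear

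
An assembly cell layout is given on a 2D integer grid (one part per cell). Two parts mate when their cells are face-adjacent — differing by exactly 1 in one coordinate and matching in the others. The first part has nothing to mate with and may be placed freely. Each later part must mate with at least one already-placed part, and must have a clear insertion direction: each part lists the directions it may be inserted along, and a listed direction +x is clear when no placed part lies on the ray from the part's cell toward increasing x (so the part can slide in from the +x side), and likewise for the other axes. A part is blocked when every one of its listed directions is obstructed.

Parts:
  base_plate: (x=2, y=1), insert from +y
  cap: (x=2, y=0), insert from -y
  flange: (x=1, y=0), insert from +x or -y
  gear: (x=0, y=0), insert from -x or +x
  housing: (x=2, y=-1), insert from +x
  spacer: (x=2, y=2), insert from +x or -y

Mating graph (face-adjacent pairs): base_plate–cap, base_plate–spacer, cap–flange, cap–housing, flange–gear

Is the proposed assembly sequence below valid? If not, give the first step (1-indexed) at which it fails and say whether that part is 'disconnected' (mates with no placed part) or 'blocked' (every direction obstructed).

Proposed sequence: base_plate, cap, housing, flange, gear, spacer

1. base_plate@(2, 1) [+y clear] — {base_plate}
2. cap@(2, 0) [-y clear] — {base_plate, cap}
3. housing@(2, -1) [+x clear] — {base_plate, cap, housing}
4. flange@(1, 0) [-y clear] — {base_plate, cap, flange, housing}
5. gear@(0, 0) [-x clear] — {base_plate, cap, flange, gear, housing}
6. spacer@(2, 2) [+x clear] — {base_plate, cap, flange, gear, housing, spacer}

Valid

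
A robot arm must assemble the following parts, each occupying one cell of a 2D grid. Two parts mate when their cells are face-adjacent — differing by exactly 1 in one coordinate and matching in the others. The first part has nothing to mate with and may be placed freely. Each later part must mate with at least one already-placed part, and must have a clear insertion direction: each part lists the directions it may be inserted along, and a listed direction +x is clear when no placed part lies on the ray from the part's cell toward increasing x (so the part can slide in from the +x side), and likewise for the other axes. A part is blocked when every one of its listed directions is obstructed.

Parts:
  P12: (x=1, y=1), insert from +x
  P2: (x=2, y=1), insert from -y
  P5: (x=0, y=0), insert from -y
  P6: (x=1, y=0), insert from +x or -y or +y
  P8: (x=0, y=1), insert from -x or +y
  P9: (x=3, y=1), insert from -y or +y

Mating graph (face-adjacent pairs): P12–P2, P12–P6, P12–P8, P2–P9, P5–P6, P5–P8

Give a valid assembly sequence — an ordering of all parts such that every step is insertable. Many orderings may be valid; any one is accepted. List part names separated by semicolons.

P5; P6; P12; P2; P9; P8

1. P5@(0, 0) [-y clear] — {P5}
2. P6@(1, 0) [+x clear] — {P5, P6}
3. P12@(1, 1) [+x clear] — {P12, P5, P6}
4. P2@(2, 1) [-y clear] — {P12, P2, P5, P6}
5. P9@(3, 1) [-y clear] — {P12, P2, P5, P6, P9}
6. P8@(0, 1) [-x clear] — {P12, P2, P5, P6, P8, P9}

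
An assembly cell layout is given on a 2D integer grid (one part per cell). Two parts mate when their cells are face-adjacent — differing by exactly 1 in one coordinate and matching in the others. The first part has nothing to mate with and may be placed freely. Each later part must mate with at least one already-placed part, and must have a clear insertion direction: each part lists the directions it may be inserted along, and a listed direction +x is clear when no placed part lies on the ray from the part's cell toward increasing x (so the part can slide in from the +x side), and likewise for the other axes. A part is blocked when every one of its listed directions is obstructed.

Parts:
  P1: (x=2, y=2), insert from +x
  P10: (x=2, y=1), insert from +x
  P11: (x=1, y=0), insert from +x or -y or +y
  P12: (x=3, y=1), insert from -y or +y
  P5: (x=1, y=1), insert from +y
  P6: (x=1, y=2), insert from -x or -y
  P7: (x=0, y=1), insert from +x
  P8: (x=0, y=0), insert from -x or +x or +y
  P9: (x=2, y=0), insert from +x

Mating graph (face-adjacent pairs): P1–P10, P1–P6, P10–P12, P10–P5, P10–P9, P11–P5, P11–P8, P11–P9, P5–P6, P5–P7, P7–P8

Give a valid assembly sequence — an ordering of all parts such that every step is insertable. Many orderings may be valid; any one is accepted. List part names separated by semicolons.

1. P7@(0, 1) [+x clear] — {P7}
2. P8@(0, 0) [-x clear] — {P7, P8}
3. P11@(1, 0) [+x clear] — {P11, P7, P8}
4. P9@(2, 0) [+x clear] — {P11, P7, P8, P9}
5. P10@(2, 1) [+x clear] — {P10, P11, P7, P8, P9}
6. P12@(3, 1) [-y clear] — {P10, P11, P12, P7, P8, P9}
7. P1@(2, 2) [+x clear] — {P1, P10, P11, P12, P7, P8, P9}
8. P5@(1, 1) [+y clear] — {P1, P10, P11, P12, P5, P7, P8, P9}
9. P6@(1, 2) [-x clear] — {P1, P10, P11, P12, P5, P6, P7, P8, P9}

P7; P8; P11; P9; P10; P12; P1; P5; P6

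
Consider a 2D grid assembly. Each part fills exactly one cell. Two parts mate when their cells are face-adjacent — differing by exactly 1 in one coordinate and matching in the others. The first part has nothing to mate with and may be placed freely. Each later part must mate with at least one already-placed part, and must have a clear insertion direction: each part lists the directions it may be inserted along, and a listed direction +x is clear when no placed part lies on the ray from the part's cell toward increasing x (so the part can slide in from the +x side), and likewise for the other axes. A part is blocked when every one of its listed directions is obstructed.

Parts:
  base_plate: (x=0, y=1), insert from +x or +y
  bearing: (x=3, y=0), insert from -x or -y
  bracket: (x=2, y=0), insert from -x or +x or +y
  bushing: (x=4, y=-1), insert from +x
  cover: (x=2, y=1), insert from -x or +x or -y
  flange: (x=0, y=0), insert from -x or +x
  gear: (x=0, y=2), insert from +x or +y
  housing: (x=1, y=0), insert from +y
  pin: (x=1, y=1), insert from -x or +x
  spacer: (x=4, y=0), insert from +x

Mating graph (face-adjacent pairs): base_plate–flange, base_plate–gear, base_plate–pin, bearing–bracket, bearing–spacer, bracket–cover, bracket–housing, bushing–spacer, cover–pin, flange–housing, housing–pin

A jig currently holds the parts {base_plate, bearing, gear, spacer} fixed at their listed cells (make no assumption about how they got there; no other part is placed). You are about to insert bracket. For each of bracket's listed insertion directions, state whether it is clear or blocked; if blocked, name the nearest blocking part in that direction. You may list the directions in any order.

+x: blocked by bearing; +y: clear; -x: clear

-x: ray from bracket(2, 0) has no placed part ⇒ clear
+x: nearest on ray is bearing@(3, 0) ⇒ blocked
+y: ray from bracket(2, 0) has no placed part ⇒ clear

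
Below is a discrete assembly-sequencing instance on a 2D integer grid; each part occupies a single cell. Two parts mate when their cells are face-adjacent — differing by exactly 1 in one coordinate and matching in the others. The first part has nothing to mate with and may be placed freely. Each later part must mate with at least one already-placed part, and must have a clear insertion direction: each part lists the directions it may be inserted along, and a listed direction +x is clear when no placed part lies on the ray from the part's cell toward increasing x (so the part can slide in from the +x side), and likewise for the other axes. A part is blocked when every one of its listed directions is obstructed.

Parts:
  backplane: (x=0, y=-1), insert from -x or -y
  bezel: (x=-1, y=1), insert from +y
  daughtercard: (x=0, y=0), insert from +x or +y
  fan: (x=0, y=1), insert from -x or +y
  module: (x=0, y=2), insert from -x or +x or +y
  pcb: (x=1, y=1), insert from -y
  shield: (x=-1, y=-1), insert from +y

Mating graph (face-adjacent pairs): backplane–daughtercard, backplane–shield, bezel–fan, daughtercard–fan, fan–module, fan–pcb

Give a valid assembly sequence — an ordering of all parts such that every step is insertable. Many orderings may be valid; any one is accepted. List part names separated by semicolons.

1. module@(0, 2) [-x clear] — {module}
2. fan@(0, 1) [-x clear] — {fan, module}
3. daughtercard@(0, 0) [+x clear] — {daughtercard, fan, module}
4. backplane@(0, -1) [-x clear] — {backplane, daughtercard, fan, module}
5. shield@(-1, -1) [+y clear] — {backplane, daughtercard, fan, module, shield}
6. pcb@(1, 1) [-y clear] — {backplane, daughtercard, fan, module, pcb, shield}
7. bezel@(-1, 1) [+y clear] — {backplane, bezel, daughtercard, fan, module, pcb, shield}

module; fan; daughtercard; backplane; shield; pcb; bezel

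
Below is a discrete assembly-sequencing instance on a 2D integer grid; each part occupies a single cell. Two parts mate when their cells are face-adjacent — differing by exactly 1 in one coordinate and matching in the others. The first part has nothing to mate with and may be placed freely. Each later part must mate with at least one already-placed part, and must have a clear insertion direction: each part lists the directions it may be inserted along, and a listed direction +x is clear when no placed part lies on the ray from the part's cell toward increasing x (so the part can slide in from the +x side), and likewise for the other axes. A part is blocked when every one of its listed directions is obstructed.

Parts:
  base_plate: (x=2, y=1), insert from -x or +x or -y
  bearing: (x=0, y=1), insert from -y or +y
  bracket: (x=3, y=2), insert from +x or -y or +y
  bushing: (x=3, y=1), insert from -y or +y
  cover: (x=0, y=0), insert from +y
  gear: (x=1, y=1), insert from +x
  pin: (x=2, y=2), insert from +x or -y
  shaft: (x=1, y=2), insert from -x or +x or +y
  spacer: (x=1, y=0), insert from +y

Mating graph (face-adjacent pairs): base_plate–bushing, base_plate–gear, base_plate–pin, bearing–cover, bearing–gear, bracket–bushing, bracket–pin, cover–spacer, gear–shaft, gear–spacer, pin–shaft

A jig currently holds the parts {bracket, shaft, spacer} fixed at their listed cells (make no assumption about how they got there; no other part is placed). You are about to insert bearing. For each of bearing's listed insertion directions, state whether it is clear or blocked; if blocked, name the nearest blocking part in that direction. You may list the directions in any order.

+y: clear; -y: clear

-y: ray from bearing(0, 1) has no placed part ⇒ clear
+y: ray from bearing(0, 1) has no placed part ⇒ clear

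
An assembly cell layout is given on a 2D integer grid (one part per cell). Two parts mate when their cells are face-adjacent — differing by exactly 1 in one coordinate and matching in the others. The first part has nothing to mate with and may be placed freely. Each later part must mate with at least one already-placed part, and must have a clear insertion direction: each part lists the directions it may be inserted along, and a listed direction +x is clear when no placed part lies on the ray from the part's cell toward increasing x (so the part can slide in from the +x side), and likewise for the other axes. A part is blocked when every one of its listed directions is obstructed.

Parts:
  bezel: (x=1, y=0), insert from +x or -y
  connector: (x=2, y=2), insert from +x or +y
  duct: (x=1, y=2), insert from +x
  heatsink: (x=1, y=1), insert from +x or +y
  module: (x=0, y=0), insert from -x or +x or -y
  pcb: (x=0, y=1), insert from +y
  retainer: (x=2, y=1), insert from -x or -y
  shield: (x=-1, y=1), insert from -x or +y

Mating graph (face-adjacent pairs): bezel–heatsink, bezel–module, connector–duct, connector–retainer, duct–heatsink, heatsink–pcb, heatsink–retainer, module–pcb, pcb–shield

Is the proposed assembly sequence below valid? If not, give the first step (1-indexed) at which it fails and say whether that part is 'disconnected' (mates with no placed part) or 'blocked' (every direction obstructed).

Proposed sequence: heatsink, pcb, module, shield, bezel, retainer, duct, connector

Valid

1. heatsink@(1, 1) [+x clear] — {heatsink}
2. pcb@(0, 1) [+y clear] — {heatsink, pcb}
3. module@(0, 0) [-x clear] — {heatsink, module, pcb}
4. shield@(-1, 1) [-x clear] — {heatsink, module, pcb, shield}
5. bezel@(1, 0) [+x clear] — {bezel, heatsink, module, pcb, shield}
6. retainer@(2, 1) [-y clear] — {bezel, heatsink, module, pcb, retainer, shield}
7. duct@(1, 2) [+x clear] — {bezel, duct, heatsink, module, pcb, retainer, shield}
8. connector@(2, 2) [+x clear] — {bezel, connector, duct, heatsink, module, pcb, retainer, shield}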